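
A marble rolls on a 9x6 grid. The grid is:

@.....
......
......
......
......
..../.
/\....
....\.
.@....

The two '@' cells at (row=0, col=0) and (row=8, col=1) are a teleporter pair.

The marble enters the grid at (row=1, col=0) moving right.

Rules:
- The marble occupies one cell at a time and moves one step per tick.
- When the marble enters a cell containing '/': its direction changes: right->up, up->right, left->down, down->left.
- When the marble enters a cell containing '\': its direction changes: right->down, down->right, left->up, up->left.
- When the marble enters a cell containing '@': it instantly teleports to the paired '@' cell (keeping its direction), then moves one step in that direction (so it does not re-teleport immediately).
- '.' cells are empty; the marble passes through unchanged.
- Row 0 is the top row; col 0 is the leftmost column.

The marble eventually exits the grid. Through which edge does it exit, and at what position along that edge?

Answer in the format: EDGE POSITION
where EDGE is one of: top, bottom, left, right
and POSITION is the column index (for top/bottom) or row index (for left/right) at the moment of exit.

Answer: right 1

Derivation:
Step 1: enter (1,0), '.' pass, move right to (1,1)
Step 2: enter (1,1), '.' pass, move right to (1,2)
Step 3: enter (1,2), '.' pass, move right to (1,3)
Step 4: enter (1,3), '.' pass, move right to (1,4)
Step 5: enter (1,4), '.' pass, move right to (1,5)
Step 6: enter (1,5), '.' pass, move right to (1,6)
Step 7: at (1,6) — EXIT via right edge, pos 1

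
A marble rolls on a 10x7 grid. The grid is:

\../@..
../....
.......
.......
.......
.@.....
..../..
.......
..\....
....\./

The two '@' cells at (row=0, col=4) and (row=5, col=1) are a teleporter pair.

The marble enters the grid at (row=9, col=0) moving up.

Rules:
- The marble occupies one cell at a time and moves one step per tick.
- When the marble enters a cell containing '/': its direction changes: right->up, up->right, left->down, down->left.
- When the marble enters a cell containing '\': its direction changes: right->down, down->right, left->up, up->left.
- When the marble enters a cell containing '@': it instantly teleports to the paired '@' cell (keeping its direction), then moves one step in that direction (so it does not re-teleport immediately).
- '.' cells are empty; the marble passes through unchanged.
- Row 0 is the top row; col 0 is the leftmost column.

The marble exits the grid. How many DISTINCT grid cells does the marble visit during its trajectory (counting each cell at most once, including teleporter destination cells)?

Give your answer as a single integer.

Step 1: enter (9,0), '.' pass, move up to (8,0)
Step 2: enter (8,0), '.' pass, move up to (7,0)
Step 3: enter (7,0), '.' pass, move up to (6,0)
Step 4: enter (6,0), '.' pass, move up to (5,0)
Step 5: enter (5,0), '.' pass, move up to (4,0)
Step 6: enter (4,0), '.' pass, move up to (3,0)
Step 7: enter (3,0), '.' pass, move up to (2,0)
Step 8: enter (2,0), '.' pass, move up to (1,0)
Step 9: enter (1,0), '.' pass, move up to (0,0)
Step 10: enter (0,0), '\' deflects up->left, move left to (0,-1)
Step 11: at (0,-1) — EXIT via left edge, pos 0
Distinct cells visited: 10 (path length 10)

Answer: 10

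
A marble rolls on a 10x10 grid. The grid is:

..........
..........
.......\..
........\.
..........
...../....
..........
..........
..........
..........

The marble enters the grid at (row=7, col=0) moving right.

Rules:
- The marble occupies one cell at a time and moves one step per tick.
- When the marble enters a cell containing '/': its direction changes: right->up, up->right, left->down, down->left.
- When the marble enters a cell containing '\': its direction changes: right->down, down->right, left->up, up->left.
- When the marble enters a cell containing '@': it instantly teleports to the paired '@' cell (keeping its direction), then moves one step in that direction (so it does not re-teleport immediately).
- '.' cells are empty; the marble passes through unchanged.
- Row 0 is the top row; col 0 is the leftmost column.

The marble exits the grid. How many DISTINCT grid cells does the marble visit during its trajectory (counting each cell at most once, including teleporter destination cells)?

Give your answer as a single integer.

Answer: 10

Derivation:
Step 1: enter (7,0), '.' pass, move right to (7,1)
Step 2: enter (7,1), '.' pass, move right to (7,2)
Step 3: enter (7,2), '.' pass, move right to (7,3)
Step 4: enter (7,3), '.' pass, move right to (7,4)
Step 5: enter (7,4), '.' pass, move right to (7,5)
Step 6: enter (7,5), '.' pass, move right to (7,6)
Step 7: enter (7,6), '.' pass, move right to (7,7)
Step 8: enter (7,7), '.' pass, move right to (7,8)
Step 9: enter (7,8), '.' pass, move right to (7,9)
Step 10: enter (7,9), '.' pass, move right to (7,10)
Step 11: at (7,10) — EXIT via right edge, pos 7
Distinct cells visited: 10 (path length 10)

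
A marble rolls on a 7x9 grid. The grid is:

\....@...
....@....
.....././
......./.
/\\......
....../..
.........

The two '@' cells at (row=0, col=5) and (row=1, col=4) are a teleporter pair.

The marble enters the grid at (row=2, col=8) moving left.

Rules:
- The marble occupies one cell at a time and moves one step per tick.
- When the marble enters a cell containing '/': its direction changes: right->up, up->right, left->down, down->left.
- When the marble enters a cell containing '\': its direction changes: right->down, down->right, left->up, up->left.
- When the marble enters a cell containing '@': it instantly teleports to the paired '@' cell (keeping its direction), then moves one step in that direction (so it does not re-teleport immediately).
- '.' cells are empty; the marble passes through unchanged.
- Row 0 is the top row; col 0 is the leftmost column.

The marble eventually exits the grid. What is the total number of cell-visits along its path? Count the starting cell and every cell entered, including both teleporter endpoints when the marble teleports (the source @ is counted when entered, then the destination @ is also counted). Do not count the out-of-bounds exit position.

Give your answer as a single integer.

Step 1: enter (2,8), '/' deflects left->down, move down to (3,8)
Step 2: enter (3,8), '.' pass, move down to (4,8)
Step 3: enter (4,8), '.' pass, move down to (5,8)
Step 4: enter (5,8), '.' pass, move down to (6,8)
Step 5: enter (6,8), '.' pass, move down to (7,8)
Step 6: at (7,8) — EXIT via bottom edge, pos 8
Path length (cell visits): 5

Answer: 5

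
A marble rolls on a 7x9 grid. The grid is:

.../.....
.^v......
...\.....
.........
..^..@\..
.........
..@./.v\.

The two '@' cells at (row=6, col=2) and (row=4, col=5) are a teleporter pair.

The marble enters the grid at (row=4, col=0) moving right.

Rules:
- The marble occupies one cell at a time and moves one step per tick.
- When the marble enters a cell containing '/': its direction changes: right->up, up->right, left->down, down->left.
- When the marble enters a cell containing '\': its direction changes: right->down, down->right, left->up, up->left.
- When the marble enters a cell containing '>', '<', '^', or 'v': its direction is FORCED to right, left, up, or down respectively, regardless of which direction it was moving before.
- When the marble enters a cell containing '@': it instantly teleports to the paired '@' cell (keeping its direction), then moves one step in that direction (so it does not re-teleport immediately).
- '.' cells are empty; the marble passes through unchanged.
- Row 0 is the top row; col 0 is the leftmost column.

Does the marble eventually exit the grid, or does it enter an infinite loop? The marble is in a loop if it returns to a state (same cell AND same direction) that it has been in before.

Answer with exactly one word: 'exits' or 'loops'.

Step 1: enter (4,0), '.' pass, move right to (4,1)
Step 2: enter (4,1), '.' pass, move right to (4,2)
Step 3: enter (4,2), '^' forces right->up, move up to (3,2)
Step 4: enter (3,2), '.' pass, move up to (2,2)
Step 5: enter (2,2), '.' pass, move up to (1,2)
Step 6: enter (1,2), 'v' forces up->down, move down to (2,2)
Step 7: enter (2,2), '.' pass, move down to (3,2)
Step 8: enter (3,2), '.' pass, move down to (4,2)
Step 9: enter (4,2), '^' forces down->up, move up to (3,2)
Step 10: at (3,2) dir=up — LOOP DETECTED (seen before)

Answer: loops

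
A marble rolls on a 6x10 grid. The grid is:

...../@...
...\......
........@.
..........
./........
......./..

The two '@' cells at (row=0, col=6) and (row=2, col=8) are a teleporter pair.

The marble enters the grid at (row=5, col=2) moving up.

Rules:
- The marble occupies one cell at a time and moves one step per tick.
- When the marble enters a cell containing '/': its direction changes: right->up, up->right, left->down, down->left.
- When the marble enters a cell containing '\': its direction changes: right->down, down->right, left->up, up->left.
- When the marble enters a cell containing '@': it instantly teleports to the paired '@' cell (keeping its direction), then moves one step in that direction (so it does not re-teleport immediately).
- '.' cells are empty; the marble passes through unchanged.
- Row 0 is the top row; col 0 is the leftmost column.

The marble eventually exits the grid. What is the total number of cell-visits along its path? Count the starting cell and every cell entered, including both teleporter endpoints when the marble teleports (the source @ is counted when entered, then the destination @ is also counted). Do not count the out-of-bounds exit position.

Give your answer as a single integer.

Answer: 6

Derivation:
Step 1: enter (5,2), '.' pass, move up to (4,2)
Step 2: enter (4,2), '.' pass, move up to (3,2)
Step 3: enter (3,2), '.' pass, move up to (2,2)
Step 4: enter (2,2), '.' pass, move up to (1,2)
Step 5: enter (1,2), '.' pass, move up to (0,2)
Step 6: enter (0,2), '.' pass, move up to (-1,2)
Step 7: at (-1,2) — EXIT via top edge, pos 2
Path length (cell visits): 6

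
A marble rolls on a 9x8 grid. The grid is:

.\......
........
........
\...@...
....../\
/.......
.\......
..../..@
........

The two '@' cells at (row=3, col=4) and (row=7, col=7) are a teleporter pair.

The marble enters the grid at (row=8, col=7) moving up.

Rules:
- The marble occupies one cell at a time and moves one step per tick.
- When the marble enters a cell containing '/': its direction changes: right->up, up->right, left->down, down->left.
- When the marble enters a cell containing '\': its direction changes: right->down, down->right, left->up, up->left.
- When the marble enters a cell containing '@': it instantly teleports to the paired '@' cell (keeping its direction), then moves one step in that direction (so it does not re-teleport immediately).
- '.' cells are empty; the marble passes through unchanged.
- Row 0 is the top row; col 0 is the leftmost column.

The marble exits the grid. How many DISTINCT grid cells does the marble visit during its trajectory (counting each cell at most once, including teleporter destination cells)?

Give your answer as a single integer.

Step 1: enter (8,7), '.' pass, move up to (7,7)
Step 2: enter (7,7), '@' teleport (7,7)->(3,4), also enter (3,4), move up to (2,4)
Step 3: enter (2,4), '.' pass, move up to (1,4)
Step 4: enter (1,4), '.' pass, move up to (0,4)
Step 5: enter (0,4), '.' pass, move up to (-1,4)
Step 6: at (-1,4) — EXIT via top edge, pos 4
Distinct cells visited: 6 (path length 6)

Answer: 6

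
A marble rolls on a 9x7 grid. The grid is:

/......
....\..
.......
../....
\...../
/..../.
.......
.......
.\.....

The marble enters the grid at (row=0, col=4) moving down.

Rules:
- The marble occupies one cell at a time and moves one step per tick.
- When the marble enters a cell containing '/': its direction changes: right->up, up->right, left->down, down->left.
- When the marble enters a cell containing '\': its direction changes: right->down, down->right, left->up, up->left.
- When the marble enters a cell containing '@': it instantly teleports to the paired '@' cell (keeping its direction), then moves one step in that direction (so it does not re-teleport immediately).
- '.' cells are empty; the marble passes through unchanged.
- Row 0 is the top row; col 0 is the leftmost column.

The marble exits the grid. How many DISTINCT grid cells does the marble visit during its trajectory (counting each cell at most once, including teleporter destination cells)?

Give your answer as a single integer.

Answer: 4

Derivation:
Step 1: enter (0,4), '.' pass, move down to (1,4)
Step 2: enter (1,4), '\' deflects down->right, move right to (1,5)
Step 3: enter (1,5), '.' pass, move right to (1,6)
Step 4: enter (1,6), '.' pass, move right to (1,7)
Step 5: at (1,7) — EXIT via right edge, pos 1
Distinct cells visited: 4 (path length 4)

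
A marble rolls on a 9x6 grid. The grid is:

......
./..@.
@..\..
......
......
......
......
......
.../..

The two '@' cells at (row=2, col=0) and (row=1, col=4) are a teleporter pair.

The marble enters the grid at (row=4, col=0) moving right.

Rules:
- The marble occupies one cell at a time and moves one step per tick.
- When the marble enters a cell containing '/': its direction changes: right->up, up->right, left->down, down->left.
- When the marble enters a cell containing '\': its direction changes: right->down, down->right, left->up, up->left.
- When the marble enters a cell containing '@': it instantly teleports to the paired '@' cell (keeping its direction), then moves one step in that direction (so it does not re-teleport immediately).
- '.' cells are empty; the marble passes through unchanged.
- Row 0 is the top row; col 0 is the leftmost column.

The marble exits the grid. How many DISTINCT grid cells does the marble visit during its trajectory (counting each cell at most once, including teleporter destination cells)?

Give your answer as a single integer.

Answer: 6

Derivation:
Step 1: enter (4,0), '.' pass, move right to (4,1)
Step 2: enter (4,1), '.' pass, move right to (4,2)
Step 3: enter (4,2), '.' pass, move right to (4,3)
Step 4: enter (4,3), '.' pass, move right to (4,4)
Step 5: enter (4,4), '.' pass, move right to (4,5)
Step 6: enter (4,5), '.' pass, move right to (4,6)
Step 7: at (4,6) — EXIT via right edge, pos 4
Distinct cells visited: 6 (path length 6)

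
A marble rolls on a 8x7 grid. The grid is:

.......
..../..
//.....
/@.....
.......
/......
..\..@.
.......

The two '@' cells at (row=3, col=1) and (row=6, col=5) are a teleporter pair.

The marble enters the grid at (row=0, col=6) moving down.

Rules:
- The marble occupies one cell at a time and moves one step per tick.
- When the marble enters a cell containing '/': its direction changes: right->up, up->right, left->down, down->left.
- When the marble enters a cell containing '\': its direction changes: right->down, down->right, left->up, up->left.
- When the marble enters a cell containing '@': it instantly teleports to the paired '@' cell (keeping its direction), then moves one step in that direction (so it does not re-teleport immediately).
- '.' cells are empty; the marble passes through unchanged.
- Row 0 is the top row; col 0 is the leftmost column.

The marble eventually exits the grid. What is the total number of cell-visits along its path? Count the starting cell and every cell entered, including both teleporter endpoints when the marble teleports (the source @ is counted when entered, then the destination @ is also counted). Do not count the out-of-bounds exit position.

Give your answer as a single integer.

Step 1: enter (0,6), '.' pass, move down to (1,6)
Step 2: enter (1,6), '.' pass, move down to (2,6)
Step 3: enter (2,6), '.' pass, move down to (3,6)
Step 4: enter (3,6), '.' pass, move down to (4,6)
Step 5: enter (4,6), '.' pass, move down to (5,6)
Step 6: enter (5,6), '.' pass, move down to (6,6)
Step 7: enter (6,6), '.' pass, move down to (7,6)
Step 8: enter (7,6), '.' pass, move down to (8,6)
Step 9: at (8,6) — EXIT via bottom edge, pos 6
Path length (cell visits): 8

Answer: 8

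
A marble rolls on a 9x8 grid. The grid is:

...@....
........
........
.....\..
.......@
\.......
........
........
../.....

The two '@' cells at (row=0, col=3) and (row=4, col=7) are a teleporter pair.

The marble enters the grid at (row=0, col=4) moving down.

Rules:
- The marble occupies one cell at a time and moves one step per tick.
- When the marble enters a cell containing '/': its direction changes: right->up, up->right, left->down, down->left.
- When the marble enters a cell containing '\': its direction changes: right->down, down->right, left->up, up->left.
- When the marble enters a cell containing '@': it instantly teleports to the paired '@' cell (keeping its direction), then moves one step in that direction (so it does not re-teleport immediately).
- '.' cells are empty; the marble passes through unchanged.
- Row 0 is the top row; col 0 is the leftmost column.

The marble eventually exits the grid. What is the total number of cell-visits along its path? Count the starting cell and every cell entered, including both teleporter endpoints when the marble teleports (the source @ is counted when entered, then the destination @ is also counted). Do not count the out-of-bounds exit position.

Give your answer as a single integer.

Answer: 9

Derivation:
Step 1: enter (0,4), '.' pass, move down to (1,4)
Step 2: enter (1,4), '.' pass, move down to (2,4)
Step 3: enter (2,4), '.' pass, move down to (3,4)
Step 4: enter (3,4), '.' pass, move down to (4,4)
Step 5: enter (4,4), '.' pass, move down to (5,4)
Step 6: enter (5,4), '.' pass, move down to (6,4)
Step 7: enter (6,4), '.' pass, move down to (7,4)
Step 8: enter (7,4), '.' pass, move down to (8,4)
Step 9: enter (8,4), '.' pass, move down to (9,4)
Step 10: at (9,4) — EXIT via bottom edge, pos 4
Path length (cell visits): 9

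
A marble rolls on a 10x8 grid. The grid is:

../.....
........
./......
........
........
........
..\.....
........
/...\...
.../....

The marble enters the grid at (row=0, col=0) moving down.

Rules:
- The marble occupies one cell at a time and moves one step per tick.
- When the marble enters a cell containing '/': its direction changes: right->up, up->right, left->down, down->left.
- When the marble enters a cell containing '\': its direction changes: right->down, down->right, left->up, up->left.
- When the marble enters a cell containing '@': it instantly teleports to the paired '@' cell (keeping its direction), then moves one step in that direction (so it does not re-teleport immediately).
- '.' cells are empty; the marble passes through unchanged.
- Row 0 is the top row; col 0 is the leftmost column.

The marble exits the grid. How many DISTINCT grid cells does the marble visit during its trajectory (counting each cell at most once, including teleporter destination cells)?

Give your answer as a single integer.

Answer: 9

Derivation:
Step 1: enter (0,0), '.' pass, move down to (1,0)
Step 2: enter (1,0), '.' pass, move down to (2,0)
Step 3: enter (2,0), '.' pass, move down to (3,0)
Step 4: enter (3,0), '.' pass, move down to (4,0)
Step 5: enter (4,0), '.' pass, move down to (5,0)
Step 6: enter (5,0), '.' pass, move down to (6,0)
Step 7: enter (6,0), '.' pass, move down to (7,0)
Step 8: enter (7,0), '.' pass, move down to (8,0)
Step 9: enter (8,0), '/' deflects down->left, move left to (8,-1)
Step 10: at (8,-1) — EXIT via left edge, pos 8
Distinct cells visited: 9 (path length 9)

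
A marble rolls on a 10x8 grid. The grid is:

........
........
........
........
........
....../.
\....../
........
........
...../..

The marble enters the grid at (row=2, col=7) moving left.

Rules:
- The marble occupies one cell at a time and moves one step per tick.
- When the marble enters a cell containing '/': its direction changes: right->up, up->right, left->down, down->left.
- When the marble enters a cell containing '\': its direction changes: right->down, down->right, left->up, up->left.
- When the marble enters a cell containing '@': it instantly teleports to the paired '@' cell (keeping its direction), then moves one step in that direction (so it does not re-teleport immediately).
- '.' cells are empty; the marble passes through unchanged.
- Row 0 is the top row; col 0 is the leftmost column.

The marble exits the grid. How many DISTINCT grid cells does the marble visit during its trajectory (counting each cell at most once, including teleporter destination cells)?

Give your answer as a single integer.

Step 1: enter (2,7), '.' pass, move left to (2,6)
Step 2: enter (2,6), '.' pass, move left to (2,5)
Step 3: enter (2,5), '.' pass, move left to (2,4)
Step 4: enter (2,4), '.' pass, move left to (2,3)
Step 5: enter (2,3), '.' pass, move left to (2,2)
Step 6: enter (2,2), '.' pass, move left to (2,1)
Step 7: enter (2,1), '.' pass, move left to (2,0)
Step 8: enter (2,0), '.' pass, move left to (2,-1)
Step 9: at (2,-1) — EXIT via left edge, pos 2
Distinct cells visited: 8 (path length 8)

Answer: 8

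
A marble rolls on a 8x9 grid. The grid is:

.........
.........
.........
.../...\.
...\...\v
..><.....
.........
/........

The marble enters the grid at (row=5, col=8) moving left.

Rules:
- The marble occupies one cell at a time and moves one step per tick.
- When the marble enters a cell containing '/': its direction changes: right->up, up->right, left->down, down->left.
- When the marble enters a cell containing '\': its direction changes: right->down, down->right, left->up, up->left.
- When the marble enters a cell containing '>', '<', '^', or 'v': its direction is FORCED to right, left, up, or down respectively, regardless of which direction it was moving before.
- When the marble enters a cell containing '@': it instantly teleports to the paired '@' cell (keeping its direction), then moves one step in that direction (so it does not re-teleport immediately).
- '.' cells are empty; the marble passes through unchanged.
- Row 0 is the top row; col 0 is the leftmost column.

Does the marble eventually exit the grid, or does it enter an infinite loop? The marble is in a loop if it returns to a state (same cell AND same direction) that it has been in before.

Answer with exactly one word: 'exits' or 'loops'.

Answer: loops

Derivation:
Step 1: enter (5,8), '.' pass, move left to (5,7)
Step 2: enter (5,7), '.' pass, move left to (5,6)
Step 3: enter (5,6), '.' pass, move left to (5,5)
Step 4: enter (5,5), '.' pass, move left to (5,4)
Step 5: enter (5,4), '.' pass, move left to (5,3)
Step 6: enter (5,3), '<' forces left->left, move left to (5,2)
Step 7: enter (5,2), '>' forces left->right, move right to (5,3)
Step 8: enter (5,3), '<' forces right->left, move left to (5,2)
Step 9: at (5,2) dir=left — LOOP DETECTED (seen before)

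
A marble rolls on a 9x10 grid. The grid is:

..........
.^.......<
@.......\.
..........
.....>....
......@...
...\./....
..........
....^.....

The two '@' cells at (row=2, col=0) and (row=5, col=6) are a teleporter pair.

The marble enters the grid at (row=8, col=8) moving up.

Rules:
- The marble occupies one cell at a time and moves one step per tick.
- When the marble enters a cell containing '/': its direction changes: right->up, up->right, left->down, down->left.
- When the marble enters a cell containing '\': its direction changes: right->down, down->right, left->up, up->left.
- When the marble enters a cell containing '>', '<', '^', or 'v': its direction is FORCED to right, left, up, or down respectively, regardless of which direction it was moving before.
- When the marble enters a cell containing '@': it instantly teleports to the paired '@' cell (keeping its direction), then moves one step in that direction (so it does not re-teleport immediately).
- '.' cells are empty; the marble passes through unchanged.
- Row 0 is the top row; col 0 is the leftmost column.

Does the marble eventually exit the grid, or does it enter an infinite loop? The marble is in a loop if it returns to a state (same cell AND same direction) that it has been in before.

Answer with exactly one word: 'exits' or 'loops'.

Step 1: enter (8,8), '.' pass, move up to (7,8)
Step 2: enter (7,8), '.' pass, move up to (6,8)
Step 3: enter (6,8), '.' pass, move up to (5,8)
Step 4: enter (5,8), '.' pass, move up to (4,8)
Step 5: enter (4,8), '.' pass, move up to (3,8)
Step 6: enter (3,8), '.' pass, move up to (2,8)
Step 7: enter (2,8), '\' deflects up->left, move left to (2,7)
Step 8: enter (2,7), '.' pass, move left to (2,6)
Step 9: enter (2,6), '.' pass, move left to (2,5)
Step 10: enter (2,5), '.' pass, move left to (2,4)
Step 11: enter (2,4), '.' pass, move left to (2,3)
Step 12: enter (2,3), '.' pass, move left to (2,2)
Step 13: enter (2,2), '.' pass, move left to (2,1)
Step 14: enter (2,1), '.' pass, move left to (2,0)
Step 15: enter (2,0), '@' teleport (2,0)->(5,6), also enter (5,6), move left to (5,5)
Step 16: enter (5,5), '.' pass, move left to (5,4)
Step 17: enter (5,4), '.' pass, move left to (5,3)
Step 18: enter (5,3), '.' pass, move left to (5,2)
Step 19: enter (5,2), '.' pass, move left to (5,1)
Step 20: enter (5,1), '.' pass, move left to (5,0)
Step 21: enter (5,0), '.' pass, move left to (5,-1)
Step 22: at (5,-1) — EXIT via left edge, pos 5

Answer: exits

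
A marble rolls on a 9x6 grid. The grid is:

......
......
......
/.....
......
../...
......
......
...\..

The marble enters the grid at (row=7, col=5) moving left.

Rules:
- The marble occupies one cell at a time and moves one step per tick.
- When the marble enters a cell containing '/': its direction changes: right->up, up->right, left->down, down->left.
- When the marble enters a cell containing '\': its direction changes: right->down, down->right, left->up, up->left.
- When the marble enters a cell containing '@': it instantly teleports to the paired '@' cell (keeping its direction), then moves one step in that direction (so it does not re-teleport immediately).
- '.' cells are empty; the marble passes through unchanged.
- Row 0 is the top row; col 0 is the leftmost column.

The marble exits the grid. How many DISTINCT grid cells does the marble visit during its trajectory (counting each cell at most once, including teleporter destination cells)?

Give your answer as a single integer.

Step 1: enter (7,5), '.' pass, move left to (7,4)
Step 2: enter (7,4), '.' pass, move left to (7,3)
Step 3: enter (7,3), '.' pass, move left to (7,2)
Step 4: enter (7,2), '.' pass, move left to (7,1)
Step 5: enter (7,1), '.' pass, move left to (7,0)
Step 6: enter (7,0), '.' pass, move left to (7,-1)
Step 7: at (7,-1) — EXIT via left edge, pos 7
Distinct cells visited: 6 (path length 6)

Answer: 6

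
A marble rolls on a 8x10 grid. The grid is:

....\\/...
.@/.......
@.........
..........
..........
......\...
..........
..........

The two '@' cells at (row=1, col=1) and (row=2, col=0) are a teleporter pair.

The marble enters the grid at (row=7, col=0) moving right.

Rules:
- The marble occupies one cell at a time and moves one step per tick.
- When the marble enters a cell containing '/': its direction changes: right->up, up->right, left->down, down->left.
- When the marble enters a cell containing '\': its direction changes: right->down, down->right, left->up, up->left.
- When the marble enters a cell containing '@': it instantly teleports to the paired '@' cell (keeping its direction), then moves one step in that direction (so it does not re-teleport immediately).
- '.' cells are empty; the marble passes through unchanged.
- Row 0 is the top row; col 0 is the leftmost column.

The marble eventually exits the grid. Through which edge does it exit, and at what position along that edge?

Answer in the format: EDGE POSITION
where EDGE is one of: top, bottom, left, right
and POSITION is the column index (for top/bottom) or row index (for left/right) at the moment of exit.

Answer: right 7

Derivation:
Step 1: enter (7,0), '.' pass, move right to (7,1)
Step 2: enter (7,1), '.' pass, move right to (7,2)
Step 3: enter (7,2), '.' pass, move right to (7,3)
Step 4: enter (7,3), '.' pass, move right to (7,4)
Step 5: enter (7,4), '.' pass, move right to (7,5)
Step 6: enter (7,5), '.' pass, move right to (7,6)
Step 7: enter (7,6), '.' pass, move right to (7,7)
Step 8: enter (7,7), '.' pass, move right to (7,8)
Step 9: enter (7,8), '.' pass, move right to (7,9)
Step 10: enter (7,9), '.' pass, move right to (7,10)
Step 11: at (7,10) — EXIT via right edge, pos 7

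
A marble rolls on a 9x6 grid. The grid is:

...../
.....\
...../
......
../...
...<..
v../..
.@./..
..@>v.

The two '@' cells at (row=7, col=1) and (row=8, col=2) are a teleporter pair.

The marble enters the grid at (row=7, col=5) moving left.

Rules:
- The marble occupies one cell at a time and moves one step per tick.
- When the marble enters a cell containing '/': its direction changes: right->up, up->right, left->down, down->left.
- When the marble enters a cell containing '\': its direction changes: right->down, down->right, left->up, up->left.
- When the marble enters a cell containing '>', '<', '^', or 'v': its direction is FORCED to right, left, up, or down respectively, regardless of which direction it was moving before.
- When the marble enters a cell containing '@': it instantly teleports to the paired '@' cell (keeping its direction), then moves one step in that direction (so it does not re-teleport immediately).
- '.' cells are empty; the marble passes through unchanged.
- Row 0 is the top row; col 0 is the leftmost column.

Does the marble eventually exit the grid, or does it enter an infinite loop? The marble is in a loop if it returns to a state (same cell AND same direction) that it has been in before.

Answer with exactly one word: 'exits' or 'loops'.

Step 1: enter (7,5), '.' pass, move left to (7,4)
Step 2: enter (7,4), '.' pass, move left to (7,3)
Step 3: enter (7,3), '/' deflects left->down, move down to (8,3)
Step 4: enter (8,3), '>' forces down->right, move right to (8,4)
Step 5: enter (8,4), 'v' forces right->down, move down to (9,4)
Step 6: at (9,4) — EXIT via bottom edge, pos 4

Answer: exits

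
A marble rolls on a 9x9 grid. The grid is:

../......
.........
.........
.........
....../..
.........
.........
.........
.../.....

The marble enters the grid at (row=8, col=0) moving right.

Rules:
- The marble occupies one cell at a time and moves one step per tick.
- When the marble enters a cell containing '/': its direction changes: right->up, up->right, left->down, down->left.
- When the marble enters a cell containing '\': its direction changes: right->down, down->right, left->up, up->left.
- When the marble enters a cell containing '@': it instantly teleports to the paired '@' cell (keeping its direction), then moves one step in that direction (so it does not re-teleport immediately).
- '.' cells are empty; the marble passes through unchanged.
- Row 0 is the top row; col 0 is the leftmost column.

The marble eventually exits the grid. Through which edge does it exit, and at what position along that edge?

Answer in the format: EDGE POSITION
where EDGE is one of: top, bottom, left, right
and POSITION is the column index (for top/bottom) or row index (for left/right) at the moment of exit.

Answer: top 3

Derivation:
Step 1: enter (8,0), '.' pass, move right to (8,1)
Step 2: enter (8,1), '.' pass, move right to (8,2)
Step 3: enter (8,2), '.' pass, move right to (8,3)
Step 4: enter (8,3), '/' deflects right->up, move up to (7,3)
Step 5: enter (7,3), '.' pass, move up to (6,3)
Step 6: enter (6,3), '.' pass, move up to (5,3)
Step 7: enter (5,3), '.' pass, move up to (4,3)
Step 8: enter (4,3), '.' pass, move up to (3,3)
Step 9: enter (3,3), '.' pass, move up to (2,3)
Step 10: enter (2,3), '.' pass, move up to (1,3)
Step 11: enter (1,3), '.' pass, move up to (0,3)
Step 12: enter (0,3), '.' pass, move up to (-1,3)
Step 13: at (-1,3) — EXIT via top edge, pos 3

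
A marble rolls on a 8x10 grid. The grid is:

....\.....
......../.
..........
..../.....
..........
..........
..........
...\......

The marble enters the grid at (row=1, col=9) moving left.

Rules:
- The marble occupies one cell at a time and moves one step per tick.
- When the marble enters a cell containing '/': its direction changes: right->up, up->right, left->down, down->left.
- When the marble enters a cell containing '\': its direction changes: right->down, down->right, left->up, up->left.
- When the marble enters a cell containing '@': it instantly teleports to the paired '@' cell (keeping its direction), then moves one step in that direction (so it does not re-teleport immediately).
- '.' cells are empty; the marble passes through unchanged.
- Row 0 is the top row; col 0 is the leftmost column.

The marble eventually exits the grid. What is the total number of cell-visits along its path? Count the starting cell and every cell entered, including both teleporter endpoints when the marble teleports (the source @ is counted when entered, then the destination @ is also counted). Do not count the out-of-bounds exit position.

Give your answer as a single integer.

Step 1: enter (1,9), '.' pass, move left to (1,8)
Step 2: enter (1,8), '/' deflects left->down, move down to (2,8)
Step 3: enter (2,8), '.' pass, move down to (3,8)
Step 4: enter (3,8), '.' pass, move down to (4,8)
Step 5: enter (4,8), '.' pass, move down to (5,8)
Step 6: enter (5,8), '.' pass, move down to (6,8)
Step 7: enter (6,8), '.' pass, move down to (7,8)
Step 8: enter (7,8), '.' pass, move down to (8,8)
Step 9: at (8,8) — EXIT via bottom edge, pos 8
Path length (cell visits): 8

Answer: 8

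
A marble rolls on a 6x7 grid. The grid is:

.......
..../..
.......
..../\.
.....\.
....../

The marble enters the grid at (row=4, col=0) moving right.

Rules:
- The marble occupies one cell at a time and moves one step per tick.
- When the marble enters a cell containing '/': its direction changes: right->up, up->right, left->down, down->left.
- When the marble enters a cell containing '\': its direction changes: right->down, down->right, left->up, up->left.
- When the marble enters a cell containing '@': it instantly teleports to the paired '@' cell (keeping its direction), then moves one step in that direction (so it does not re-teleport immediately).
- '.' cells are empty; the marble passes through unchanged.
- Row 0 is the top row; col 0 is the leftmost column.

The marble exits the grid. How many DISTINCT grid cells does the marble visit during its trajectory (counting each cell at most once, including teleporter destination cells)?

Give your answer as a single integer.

Answer: 7

Derivation:
Step 1: enter (4,0), '.' pass, move right to (4,1)
Step 2: enter (4,1), '.' pass, move right to (4,2)
Step 3: enter (4,2), '.' pass, move right to (4,3)
Step 4: enter (4,3), '.' pass, move right to (4,4)
Step 5: enter (4,4), '.' pass, move right to (4,5)
Step 6: enter (4,5), '\' deflects right->down, move down to (5,5)
Step 7: enter (5,5), '.' pass, move down to (6,5)
Step 8: at (6,5) — EXIT via bottom edge, pos 5
Distinct cells visited: 7 (path length 7)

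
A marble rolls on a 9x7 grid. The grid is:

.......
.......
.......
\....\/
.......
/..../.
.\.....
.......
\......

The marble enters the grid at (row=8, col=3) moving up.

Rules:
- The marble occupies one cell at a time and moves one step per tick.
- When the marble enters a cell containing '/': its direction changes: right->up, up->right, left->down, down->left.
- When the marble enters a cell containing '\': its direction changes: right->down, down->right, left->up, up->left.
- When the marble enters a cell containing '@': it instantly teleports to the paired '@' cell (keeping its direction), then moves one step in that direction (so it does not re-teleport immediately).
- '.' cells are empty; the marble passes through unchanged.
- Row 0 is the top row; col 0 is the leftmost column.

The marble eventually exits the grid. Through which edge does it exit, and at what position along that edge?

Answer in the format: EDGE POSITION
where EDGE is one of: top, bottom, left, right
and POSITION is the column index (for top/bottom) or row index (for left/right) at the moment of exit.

Step 1: enter (8,3), '.' pass, move up to (7,3)
Step 2: enter (7,3), '.' pass, move up to (6,3)
Step 3: enter (6,3), '.' pass, move up to (5,3)
Step 4: enter (5,3), '.' pass, move up to (4,3)
Step 5: enter (4,3), '.' pass, move up to (3,3)
Step 6: enter (3,3), '.' pass, move up to (2,3)
Step 7: enter (2,3), '.' pass, move up to (1,3)
Step 8: enter (1,3), '.' pass, move up to (0,3)
Step 9: enter (0,3), '.' pass, move up to (-1,3)
Step 10: at (-1,3) — EXIT via top edge, pos 3

Answer: top 3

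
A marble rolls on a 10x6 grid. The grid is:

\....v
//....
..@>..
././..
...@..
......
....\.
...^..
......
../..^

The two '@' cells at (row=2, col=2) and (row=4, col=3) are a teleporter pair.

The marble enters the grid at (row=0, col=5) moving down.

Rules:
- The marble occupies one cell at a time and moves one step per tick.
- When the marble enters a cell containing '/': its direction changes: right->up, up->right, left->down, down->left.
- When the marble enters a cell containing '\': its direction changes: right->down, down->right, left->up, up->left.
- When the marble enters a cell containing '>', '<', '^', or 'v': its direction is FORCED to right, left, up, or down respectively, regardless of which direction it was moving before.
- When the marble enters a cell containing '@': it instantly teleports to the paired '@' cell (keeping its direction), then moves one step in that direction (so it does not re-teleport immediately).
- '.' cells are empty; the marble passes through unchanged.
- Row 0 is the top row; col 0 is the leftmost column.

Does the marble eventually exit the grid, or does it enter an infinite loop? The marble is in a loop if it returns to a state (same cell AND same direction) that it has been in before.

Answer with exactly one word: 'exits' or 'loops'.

Step 1: enter (0,5), 'v' forces down->down, move down to (1,5)
Step 2: enter (1,5), '.' pass, move down to (2,5)
Step 3: enter (2,5), '.' pass, move down to (3,5)
Step 4: enter (3,5), '.' pass, move down to (4,5)
Step 5: enter (4,5), '.' pass, move down to (5,5)
Step 6: enter (5,5), '.' pass, move down to (6,5)
Step 7: enter (6,5), '.' pass, move down to (7,5)
Step 8: enter (7,5), '.' pass, move down to (8,5)
Step 9: enter (8,5), '.' pass, move down to (9,5)
Step 10: enter (9,5), '^' forces down->up, move up to (8,5)
Step 11: enter (8,5), '.' pass, move up to (7,5)
Step 12: enter (7,5), '.' pass, move up to (6,5)
Step 13: enter (6,5), '.' pass, move up to (5,5)
Step 14: enter (5,5), '.' pass, move up to (4,5)
Step 15: enter (4,5), '.' pass, move up to (3,5)
Step 16: enter (3,5), '.' pass, move up to (2,5)
Step 17: enter (2,5), '.' pass, move up to (1,5)
Step 18: enter (1,5), '.' pass, move up to (0,5)
Step 19: enter (0,5), 'v' forces up->down, move down to (1,5)
Step 20: at (1,5) dir=down — LOOP DETECTED (seen before)

Answer: loops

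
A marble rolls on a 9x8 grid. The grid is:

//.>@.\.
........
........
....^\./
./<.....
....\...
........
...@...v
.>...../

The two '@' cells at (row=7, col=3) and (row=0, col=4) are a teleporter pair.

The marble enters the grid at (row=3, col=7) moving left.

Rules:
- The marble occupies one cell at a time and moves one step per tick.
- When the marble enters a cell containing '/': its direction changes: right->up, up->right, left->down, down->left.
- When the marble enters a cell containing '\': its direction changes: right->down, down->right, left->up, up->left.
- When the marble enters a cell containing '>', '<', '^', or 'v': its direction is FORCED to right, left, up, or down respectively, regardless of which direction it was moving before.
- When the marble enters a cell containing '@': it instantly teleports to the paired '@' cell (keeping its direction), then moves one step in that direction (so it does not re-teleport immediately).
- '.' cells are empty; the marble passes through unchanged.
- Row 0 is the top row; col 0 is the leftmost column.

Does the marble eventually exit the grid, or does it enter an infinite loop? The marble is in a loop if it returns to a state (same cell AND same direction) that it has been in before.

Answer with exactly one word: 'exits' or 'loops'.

Step 1: enter (3,7), '/' deflects left->down, move down to (4,7)
Step 2: enter (4,7), '.' pass, move down to (5,7)
Step 3: enter (5,7), '.' pass, move down to (6,7)
Step 4: enter (6,7), '.' pass, move down to (7,7)
Step 5: enter (7,7), 'v' forces down->down, move down to (8,7)
Step 6: enter (8,7), '/' deflects down->left, move left to (8,6)
Step 7: enter (8,6), '.' pass, move left to (8,5)
Step 8: enter (8,5), '.' pass, move left to (8,4)
Step 9: enter (8,4), '.' pass, move left to (8,3)
Step 10: enter (8,3), '.' pass, move left to (8,2)
Step 11: enter (8,2), '.' pass, move left to (8,1)
Step 12: enter (8,1), '>' forces left->right, move right to (8,2)
Step 13: enter (8,2), '.' pass, move right to (8,3)
Step 14: enter (8,3), '.' pass, move right to (8,4)
Step 15: enter (8,4), '.' pass, move right to (8,5)
Step 16: enter (8,5), '.' pass, move right to (8,6)
Step 17: enter (8,6), '.' pass, move right to (8,7)
Step 18: enter (8,7), '/' deflects right->up, move up to (7,7)
Step 19: enter (7,7), 'v' forces up->down, move down to (8,7)
Step 20: at (8,7) dir=down — LOOP DETECTED (seen before)

Answer: loops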